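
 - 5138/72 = -72+23/36 = - 71.36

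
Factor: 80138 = 2^1 * 17^1*2357^1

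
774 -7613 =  - 6839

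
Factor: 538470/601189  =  2^1*3^2*5^1*31^1 * 193^1*601189^( - 1 ) 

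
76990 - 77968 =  - 978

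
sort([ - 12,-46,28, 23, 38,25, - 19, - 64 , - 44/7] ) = [  -  64, -46, - 19,-12, - 44/7,23 , 25,28,  38]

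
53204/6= 8867 + 1/3  =  8867.33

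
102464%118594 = 102464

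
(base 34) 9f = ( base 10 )321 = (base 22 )ED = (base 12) 229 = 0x141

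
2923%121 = 19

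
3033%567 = 198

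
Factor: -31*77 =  - 2387=- 7^1*11^1*31^1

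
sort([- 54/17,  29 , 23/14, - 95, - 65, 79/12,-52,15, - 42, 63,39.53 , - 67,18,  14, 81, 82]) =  [-95, - 67, - 65, - 52, - 42, - 54/17,23/14,79/12, 14,15,18,  29 , 39.53, 63,81, 82]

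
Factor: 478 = 2^1* 239^1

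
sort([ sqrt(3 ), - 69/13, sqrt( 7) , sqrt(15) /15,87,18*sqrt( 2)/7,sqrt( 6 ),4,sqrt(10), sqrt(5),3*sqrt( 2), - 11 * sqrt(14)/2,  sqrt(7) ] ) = [ - 11*sqrt(14)/2, - 69/13, sqrt(15)/15, sqrt( 3),sqrt(5),sqrt ( 6),sqrt (7 ), sqrt( 7), sqrt(10),18*sqrt(2)/7, 4,3*sqrt(2 ),87] 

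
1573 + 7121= 8694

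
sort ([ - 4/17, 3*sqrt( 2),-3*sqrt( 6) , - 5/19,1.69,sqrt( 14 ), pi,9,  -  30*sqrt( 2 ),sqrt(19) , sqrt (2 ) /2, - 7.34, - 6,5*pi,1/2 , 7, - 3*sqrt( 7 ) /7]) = [-30 * sqrt( 2) , -3*sqrt(6 ), - 7.34, - 6,-3*sqrt(7 ) /7, - 5/19, - 4/17,1/2, sqrt( 2 ) /2, 1.69, pi, sqrt (14 ), 3*sqrt( 2),sqrt ( 19 ),  7, 9,  5*pi]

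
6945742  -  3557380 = 3388362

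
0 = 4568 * 0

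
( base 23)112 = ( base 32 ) HA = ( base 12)3A2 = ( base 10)554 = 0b1000101010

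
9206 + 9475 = 18681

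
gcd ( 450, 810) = 90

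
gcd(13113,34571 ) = 1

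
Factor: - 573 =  - 3^1*191^1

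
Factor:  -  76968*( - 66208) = 5095897344=2^8* 3^2*1069^1*2069^1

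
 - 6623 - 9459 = -16082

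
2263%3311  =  2263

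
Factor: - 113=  - 113^1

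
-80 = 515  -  595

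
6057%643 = 270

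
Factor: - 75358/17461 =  - 2^1 * 19^ (-1)*41^1 = - 82/19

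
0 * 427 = 0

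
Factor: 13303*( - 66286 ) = -2^1*11^1*  23^1 *53^1*131^1*251^1 = -  881802658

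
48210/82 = 24105/41 = 587.93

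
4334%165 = 44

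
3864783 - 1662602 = 2202181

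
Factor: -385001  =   - 385001^1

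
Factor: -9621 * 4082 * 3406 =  - 133763572332 = -2^2 * 3^2 * 13^2*131^1*157^1 * 1069^1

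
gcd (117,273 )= 39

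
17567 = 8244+9323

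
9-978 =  - 969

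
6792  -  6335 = 457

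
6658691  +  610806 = 7269497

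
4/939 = 4/939 = 0.00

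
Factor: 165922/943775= 2^1*5^( - 2)*7^( - 1)*23^1*3607^1*5393^(-1)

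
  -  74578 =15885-90463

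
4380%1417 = 129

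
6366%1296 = 1182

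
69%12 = 9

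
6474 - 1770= 4704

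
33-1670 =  - 1637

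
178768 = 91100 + 87668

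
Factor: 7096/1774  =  4 = 2^2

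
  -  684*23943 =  - 16377012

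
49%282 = 49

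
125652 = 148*849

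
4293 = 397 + 3896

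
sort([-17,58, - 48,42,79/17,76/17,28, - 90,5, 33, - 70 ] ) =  [ - 90, - 70,-48, - 17 , 76/17,79/17,5, 28,33 , 42,58] 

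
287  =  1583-1296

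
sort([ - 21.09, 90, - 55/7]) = [ - 21.09 , - 55/7, 90 ] 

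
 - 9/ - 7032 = 3/2344=0.00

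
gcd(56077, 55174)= 7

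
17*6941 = 117997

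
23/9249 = 23/9249 = 0.00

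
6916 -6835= 81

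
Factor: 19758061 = 19758061^1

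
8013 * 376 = 3012888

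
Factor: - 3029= -13^1*233^1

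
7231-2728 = 4503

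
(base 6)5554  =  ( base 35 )11Y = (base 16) 50E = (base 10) 1294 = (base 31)1AN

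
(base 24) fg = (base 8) 570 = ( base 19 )10f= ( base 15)1A1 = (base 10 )376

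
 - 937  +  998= 61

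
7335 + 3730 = 11065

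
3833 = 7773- 3940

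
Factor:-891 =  - 3^4 * 11^1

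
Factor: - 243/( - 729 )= 3^( - 1 ) =1/3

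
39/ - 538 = -39/538 = -0.07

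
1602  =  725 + 877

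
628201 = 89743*7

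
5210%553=233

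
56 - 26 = 30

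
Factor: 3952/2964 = 2^2*3^( - 1)=4/3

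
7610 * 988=7518680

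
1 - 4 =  - 3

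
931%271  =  118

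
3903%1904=95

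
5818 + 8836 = 14654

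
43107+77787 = 120894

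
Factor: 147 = 3^1 * 7^2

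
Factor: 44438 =2^1*17^1*1307^1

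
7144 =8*893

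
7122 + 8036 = 15158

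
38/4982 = 19/2491 = 0.01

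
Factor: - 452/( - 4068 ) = 3^(  -  2 ) =1/9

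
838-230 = 608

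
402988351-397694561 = 5293790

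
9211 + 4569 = 13780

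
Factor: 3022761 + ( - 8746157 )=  - 5723396= - 2^2*7^2 *29201^1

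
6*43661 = 261966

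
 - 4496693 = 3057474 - 7554167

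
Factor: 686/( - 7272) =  - 2^( - 2)*3^( - 2 ) * 7^3*101^(-1)=- 343/3636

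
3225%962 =339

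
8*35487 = 283896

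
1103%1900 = 1103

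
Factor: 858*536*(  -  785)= - 2^4 * 3^1*5^1*11^1*13^1 * 67^1*157^1  =  - 361012080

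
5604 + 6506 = 12110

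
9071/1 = 9071 = 9071.00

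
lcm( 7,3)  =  21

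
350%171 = 8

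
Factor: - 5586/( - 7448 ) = 3/4 = 2^( - 2) * 3^1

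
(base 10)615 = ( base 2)1001100111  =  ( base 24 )11F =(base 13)384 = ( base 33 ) il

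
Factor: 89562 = 2^1 *3^1 * 11^1*23^1*59^1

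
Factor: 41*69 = 2829 =3^1*23^1*41^1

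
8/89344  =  1/11168 = 0.00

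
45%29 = 16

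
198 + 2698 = 2896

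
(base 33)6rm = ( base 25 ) bmm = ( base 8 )16427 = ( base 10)7447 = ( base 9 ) 11184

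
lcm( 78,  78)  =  78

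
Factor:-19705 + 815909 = 2^2*31^1*6421^1 = 796204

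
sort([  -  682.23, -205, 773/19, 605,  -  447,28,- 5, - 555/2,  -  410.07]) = [ - 682.23,-447,  -  410.07, - 555/2, -205, - 5,  28, 773/19, 605 ]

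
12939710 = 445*29078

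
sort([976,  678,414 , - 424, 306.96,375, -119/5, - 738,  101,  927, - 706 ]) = [ - 738,-706, - 424,-119/5,101,306.96, 375, 414 , 678,927  ,  976]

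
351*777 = 272727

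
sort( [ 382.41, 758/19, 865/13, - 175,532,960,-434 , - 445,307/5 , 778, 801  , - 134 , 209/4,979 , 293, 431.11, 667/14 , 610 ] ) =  [ - 445,-434, -175 , - 134,758/19 , 667/14,209/4, 307/5,  865/13, 293,382.41 , 431.11, 532, 610, 778,801,960, 979]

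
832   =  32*26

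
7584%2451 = 231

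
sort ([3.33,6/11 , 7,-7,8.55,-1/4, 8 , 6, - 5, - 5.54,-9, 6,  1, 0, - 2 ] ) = [-9, - 7, - 5.54 ,-5, - 2, - 1/4,0,6/11 , 1, 3.33,  6, 6, 7, 8, 8.55 ] 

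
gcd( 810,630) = 90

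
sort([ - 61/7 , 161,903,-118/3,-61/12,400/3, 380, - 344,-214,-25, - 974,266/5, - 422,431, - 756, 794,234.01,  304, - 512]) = [-974, - 756, - 512, - 422, - 344, - 214, - 118/3, - 25,-61/7,  -  61/12,266/5,400/3, 161,234.01, 304, 380,431, 794,903 ]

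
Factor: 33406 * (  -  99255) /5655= -17003654/29 = -2^1*29^( - 1 ) * 509^1*16703^1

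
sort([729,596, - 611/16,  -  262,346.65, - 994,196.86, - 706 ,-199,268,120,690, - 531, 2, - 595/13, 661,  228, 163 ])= [  -  994, - 706, - 531,- 262, - 199, - 595/13, - 611/16, 2, 120,163,196.86, 228,268,346.65, 596,661,690,  729 ]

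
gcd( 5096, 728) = 728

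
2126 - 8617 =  - 6491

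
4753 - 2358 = 2395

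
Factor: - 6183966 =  - 2^1*3^1 * 67^1 *15383^1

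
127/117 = 127/117= 1.09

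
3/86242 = 3/86242 =0.00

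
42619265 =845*50437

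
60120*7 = 420840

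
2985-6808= -3823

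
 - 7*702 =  - 4914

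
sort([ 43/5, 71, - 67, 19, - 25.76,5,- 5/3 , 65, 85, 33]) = [-67, - 25.76, - 5/3, 5, 43/5, 19 , 33,65,  71,85]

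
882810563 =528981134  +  353829429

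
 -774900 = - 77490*10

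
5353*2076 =11112828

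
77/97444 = 77/97444 = 0.00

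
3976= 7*568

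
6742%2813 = 1116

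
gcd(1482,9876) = 6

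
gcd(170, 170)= 170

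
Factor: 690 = 2^1*3^1*5^1*23^1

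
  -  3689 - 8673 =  -12362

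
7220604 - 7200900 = 19704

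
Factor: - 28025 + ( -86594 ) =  - 114619 = - 61^1 * 1879^1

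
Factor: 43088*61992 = 2^7*3^3*7^1* 41^1*2693^1 = 2671111296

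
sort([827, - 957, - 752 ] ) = [ - 957,  -  752 , 827 ] 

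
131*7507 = 983417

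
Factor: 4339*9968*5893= 254879038736=2^4 * 7^1* 71^1*83^1*89^1*4339^1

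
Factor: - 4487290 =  - 2^1*5^1 * 167^1*2687^1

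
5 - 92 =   -  87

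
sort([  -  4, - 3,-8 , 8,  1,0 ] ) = [ -8, - 4, - 3,0,1, 8 ]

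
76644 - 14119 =62525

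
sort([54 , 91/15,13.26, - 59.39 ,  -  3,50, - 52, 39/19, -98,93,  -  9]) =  [  -  98,  -  59.39,- 52,  -  9,-3, 39/19 , 91/15,13.26, 50, 54, 93]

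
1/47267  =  1/47267  =  0.00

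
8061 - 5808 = 2253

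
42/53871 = 14/17957 = 0.00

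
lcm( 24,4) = 24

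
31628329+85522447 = 117150776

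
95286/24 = 3970 + 1/4 =3970.25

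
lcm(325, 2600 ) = 2600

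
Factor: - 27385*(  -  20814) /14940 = 18999713/498 =2^(-1)*3^( - 1 ) *83^(- 1)*3469^1* 5477^1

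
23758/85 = 279 + 43/85 = 279.51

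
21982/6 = 3663 + 2/3 = 3663.67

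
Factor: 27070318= 2^1*11^1 *1230469^1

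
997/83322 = 997/83322 = 0.01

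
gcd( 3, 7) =1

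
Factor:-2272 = -2^5*71^1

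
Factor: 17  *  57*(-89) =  -3^1*17^1*19^1*89^1 = - 86241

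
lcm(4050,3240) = 16200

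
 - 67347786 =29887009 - 97234795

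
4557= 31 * 147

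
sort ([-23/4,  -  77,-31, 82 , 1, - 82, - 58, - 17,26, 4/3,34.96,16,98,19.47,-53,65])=[ - 82 ,-77, - 58, - 53,- 31, - 17, - 23/4,1,4/3,16,19.47,26,34.96,65,82, 98]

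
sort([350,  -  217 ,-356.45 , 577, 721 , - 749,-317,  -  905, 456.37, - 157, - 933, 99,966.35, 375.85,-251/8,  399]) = [ - 933, - 905,-749 ,  -  356.45 , - 317, - 217,-157, - 251/8, 99, 350, 375.85,399, 456.37 , 577, 721,966.35]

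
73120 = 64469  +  8651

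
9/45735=3/15245 = 0.00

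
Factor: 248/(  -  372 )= - 2/3 = - 2^1*3^( - 1)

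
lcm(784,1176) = 2352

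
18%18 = 0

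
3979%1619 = 741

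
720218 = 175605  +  544613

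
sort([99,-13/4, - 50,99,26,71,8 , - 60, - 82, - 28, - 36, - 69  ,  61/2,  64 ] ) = [ - 82, - 69, - 60, - 50, - 36, - 28, - 13/4 , 8, 26, 61/2, 64, 71,99,99] 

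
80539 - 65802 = 14737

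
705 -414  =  291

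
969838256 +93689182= 1063527438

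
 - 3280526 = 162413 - 3442939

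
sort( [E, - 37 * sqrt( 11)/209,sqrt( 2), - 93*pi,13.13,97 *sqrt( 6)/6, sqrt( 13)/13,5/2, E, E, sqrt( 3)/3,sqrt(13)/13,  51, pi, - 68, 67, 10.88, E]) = [-93 *pi,-68,  -  37*sqrt( 11 ) /209, sqrt( 13 )/13 , sqrt ( 13 )/13, sqrt( 3) /3, sqrt( 2 ),5/2, E, E,  E,E , pi,10.88, 13.13, 97*sqrt( 6 )/6, 51,67 ]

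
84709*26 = 2202434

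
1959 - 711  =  1248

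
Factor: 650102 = 2^1*325051^1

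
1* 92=92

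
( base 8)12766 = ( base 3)21201020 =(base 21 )CFF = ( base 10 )5622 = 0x15f6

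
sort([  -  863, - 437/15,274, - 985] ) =[ - 985,-863,- 437/15, 274]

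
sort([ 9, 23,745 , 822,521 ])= [9,23, 521,745, 822]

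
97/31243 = 97/31243 = 0.00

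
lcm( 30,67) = 2010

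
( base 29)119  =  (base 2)1101101111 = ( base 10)879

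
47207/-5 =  - 47207/5  =  - 9441.40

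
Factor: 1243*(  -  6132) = -2^2*3^1*7^1*11^1*73^1*113^1 = - 7622076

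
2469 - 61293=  - 58824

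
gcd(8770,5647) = 1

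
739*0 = 0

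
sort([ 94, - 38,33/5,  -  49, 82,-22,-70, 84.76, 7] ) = [ - 70, - 49, -38, - 22, 33/5,7,82,84.76, 94]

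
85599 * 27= 2311173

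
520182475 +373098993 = 893281468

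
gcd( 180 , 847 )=1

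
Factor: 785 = 5^1*157^1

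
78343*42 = 3290406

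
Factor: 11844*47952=567943488 = 2^6 * 3^6*7^1*37^1 * 47^1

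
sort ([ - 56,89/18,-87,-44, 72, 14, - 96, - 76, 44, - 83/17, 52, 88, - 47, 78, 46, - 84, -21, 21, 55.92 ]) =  [ - 96, - 87, - 84, - 76,-56, - 47, - 44,  -  21 , - 83/17,89/18 , 14, 21,44,46, 52,55.92, 72, 78,88] 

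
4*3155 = 12620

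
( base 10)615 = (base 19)1D7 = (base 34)i3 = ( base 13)384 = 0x267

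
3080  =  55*56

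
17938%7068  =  3802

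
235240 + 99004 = 334244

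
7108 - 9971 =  - 2863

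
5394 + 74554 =79948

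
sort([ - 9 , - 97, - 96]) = [-97, - 96, - 9 ]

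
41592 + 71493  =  113085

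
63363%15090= 3003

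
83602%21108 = 20278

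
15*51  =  765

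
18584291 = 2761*6731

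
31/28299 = 31/28299 = 0.00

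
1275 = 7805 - 6530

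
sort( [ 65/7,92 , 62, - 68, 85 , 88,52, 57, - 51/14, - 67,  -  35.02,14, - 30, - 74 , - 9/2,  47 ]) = [ - 74, - 68 ,-67, - 35.02 ,-30,-9/2 , - 51/14, 65/7, 14, 47,52, 57,62 , 85,88, 92]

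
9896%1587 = 374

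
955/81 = 955/81 = 11.79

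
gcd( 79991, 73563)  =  1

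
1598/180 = 799/90 = 8.88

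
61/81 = 61/81 = 0.75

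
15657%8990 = 6667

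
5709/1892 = 3 + 3/172 = 3.02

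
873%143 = 15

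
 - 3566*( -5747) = 20493802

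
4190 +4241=8431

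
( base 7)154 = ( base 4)1120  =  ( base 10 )88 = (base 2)1011000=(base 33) 2M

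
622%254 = 114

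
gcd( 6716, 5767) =73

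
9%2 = 1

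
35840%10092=5564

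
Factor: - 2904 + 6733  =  3829 = 7^1*547^1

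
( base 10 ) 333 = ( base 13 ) 1C8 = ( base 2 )101001101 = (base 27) C9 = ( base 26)CL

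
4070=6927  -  2857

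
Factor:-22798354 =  - 2^1 * 2707^1 *4211^1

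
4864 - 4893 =-29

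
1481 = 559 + 922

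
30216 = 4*7554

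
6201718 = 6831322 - 629604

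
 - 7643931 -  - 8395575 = 751644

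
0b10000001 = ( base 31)45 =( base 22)5j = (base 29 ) 4D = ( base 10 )129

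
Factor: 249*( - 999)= - 3^4*  37^1*83^1 = - 248751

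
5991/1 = 5991 = 5991.00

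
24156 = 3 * 8052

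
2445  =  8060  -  5615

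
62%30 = 2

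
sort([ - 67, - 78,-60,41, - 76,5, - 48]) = [ - 78, - 76, -67, - 60,  -  48,5, 41 ]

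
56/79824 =7/9978 = 0.00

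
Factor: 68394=2^1 * 3^1*11399^1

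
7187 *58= 416846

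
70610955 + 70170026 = 140780981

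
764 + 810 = 1574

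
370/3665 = 74/733 =0.10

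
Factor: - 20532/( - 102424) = 87/434=2^( - 1)*3^1 * 7^(  -  1) * 29^1 * 31^( - 1)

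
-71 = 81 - 152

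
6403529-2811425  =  3592104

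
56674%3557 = 3319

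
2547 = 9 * 283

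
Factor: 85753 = 29^1*2957^1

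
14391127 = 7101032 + 7290095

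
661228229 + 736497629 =1397725858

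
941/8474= 941/8474= 0.11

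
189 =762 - 573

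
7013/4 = 1753 + 1/4 = 1753.25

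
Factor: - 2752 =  - 2^6*43^1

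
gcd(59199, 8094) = 3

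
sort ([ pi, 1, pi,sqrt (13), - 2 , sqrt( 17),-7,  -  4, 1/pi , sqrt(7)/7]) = [ - 7, - 4, - 2,1/pi,sqrt ( 7)/7, 1, pi,  pi,sqrt( 13) , sqrt ( 17)]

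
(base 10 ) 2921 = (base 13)1439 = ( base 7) 11342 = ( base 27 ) 405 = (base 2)101101101001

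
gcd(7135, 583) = 1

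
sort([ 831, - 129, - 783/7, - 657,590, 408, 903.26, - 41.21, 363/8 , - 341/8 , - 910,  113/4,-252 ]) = [ - 910,-657, - 252, - 129, - 783/7, - 341/8, - 41.21 , 113/4, 363/8,  408, 590, 831, 903.26]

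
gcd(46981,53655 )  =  1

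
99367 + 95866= 195233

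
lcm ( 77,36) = 2772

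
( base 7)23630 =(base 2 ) 1100000000010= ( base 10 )6146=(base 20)f76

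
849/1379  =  849/1379 = 0.62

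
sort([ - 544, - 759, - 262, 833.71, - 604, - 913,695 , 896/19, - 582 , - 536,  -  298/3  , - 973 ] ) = [ - 973,  -  913,-759, - 604,-582, - 544,  -  536, - 262 , - 298/3, 896/19, 695,833.71]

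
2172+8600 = 10772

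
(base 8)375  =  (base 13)166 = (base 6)1101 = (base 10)253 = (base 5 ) 2003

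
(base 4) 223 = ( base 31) 1C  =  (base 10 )43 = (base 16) 2B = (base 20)23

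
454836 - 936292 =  - 481456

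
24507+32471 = 56978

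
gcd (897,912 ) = 3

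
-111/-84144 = 37/28048 = 0.00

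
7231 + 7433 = 14664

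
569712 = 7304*78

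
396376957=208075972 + 188300985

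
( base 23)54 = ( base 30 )3T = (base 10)119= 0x77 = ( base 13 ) 92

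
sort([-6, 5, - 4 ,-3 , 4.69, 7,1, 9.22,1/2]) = [-6, - 4, - 3, 1/2,1, 4.69, 5,  7, 9.22] 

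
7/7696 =7/7696   =  0.00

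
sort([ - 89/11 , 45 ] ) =[ - 89/11,45 ] 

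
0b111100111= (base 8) 747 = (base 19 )16C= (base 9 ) 601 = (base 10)487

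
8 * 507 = 4056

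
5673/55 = 103 + 8/55 = 103.15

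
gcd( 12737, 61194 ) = 47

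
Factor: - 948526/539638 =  - 474263/269819 = - 11^(-1)*19^(  -  1)*1291^(- 1)*474263^1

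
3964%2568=1396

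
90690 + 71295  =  161985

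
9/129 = 3/43 = 0.07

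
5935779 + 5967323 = 11903102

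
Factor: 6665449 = 7^1*952207^1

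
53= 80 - 27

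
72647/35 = 72647/35 = 2075.63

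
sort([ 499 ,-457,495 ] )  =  [ - 457,495,499] 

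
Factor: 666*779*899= 466413786=2^1*3^2*19^1*29^1 * 31^1 * 37^1*41^1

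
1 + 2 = 3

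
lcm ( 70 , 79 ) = 5530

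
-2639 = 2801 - 5440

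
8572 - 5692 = 2880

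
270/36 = 7 + 1/2 = 7.50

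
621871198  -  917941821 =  -296070623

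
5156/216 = 23 + 47/54 = 23.87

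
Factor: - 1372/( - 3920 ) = 7/20=2^ ( - 2)*5^( - 1 )*7^1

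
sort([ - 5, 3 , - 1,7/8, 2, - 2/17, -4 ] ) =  [- 5, - 4,-1, - 2/17,7/8, 2,3]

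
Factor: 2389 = 2389^1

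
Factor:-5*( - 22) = 2^1 * 5^1*11^1 = 110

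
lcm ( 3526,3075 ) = 264450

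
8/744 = 1/93 = 0.01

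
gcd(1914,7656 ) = 1914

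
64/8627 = 64/8627 = 0.01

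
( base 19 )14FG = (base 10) 8604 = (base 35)70t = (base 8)20634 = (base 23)g62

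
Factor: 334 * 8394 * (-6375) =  - 17872924500 = - 2^2*3^2* 5^3  *  17^1*167^1*1399^1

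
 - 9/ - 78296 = 9/78296 = 0.00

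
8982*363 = 3260466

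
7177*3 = 21531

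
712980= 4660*153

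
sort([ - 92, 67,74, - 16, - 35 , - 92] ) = [ - 92, - 92, - 35,-16, 67,74 ]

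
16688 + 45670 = 62358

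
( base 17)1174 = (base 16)14CD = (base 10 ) 5325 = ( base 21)c1c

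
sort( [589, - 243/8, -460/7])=[-460/7,-243/8,589]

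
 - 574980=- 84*6845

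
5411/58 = 93 + 17/58=93.29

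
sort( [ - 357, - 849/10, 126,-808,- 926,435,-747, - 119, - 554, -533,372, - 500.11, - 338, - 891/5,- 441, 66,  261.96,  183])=[ - 926, - 808, - 747, - 554, - 533, - 500.11  ,-441, - 357, - 338 , - 891/5, - 119, - 849/10, 66, 126,183,261.96,372,435]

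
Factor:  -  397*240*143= - 2^4*3^1*5^1* 11^1*13^1*397^1= -13625040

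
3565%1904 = 1661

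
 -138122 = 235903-374025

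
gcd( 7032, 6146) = 2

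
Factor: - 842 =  - 2^1 * 421^1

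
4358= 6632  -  2274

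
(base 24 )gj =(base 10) 403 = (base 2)110010011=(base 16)193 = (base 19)124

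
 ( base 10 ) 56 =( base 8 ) 70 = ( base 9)62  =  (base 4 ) 320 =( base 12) 48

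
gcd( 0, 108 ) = 108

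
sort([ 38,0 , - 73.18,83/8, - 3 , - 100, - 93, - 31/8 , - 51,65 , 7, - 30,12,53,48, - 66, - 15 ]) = [ - 100, - 93  , - 73.18 ,-66 ,-51, - 30 ,-15 , - 31/8, - 3  ,  0, 7,83/8 , 12, 38, 48,53, 65 ]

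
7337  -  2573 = 4764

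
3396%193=115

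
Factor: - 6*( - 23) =2^1*3^1*23^1 = 138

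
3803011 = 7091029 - 3288018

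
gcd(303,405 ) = 3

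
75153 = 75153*1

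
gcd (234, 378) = 18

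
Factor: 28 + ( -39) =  - 11 = - 11^1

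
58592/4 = 14648 = 14648.00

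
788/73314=394/36657 = 0.01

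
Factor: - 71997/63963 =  - 233/207 = - 3^ ( - 2)*23^( - 1)*233^1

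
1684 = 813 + 871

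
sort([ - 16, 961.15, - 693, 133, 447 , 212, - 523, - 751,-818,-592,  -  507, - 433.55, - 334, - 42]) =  [ - 818, - 751, - 693, - 592 , - 523, - 507, - 433.55, -334, - 42, - 16, 133 , 212 , 447,961.15]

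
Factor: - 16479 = -3^2*1831^1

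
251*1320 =331320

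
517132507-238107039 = 279025468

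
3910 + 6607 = 10517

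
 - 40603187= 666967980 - 707571167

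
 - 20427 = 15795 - 36222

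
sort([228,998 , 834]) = [228 , 834,  998 ]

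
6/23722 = 3/11861 = 0.00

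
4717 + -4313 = 404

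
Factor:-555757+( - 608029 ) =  - 1163786 = - 2^1*13^1*17^1*  2633^1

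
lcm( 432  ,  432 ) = 432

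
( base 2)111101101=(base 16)1ed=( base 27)i7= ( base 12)351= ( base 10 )493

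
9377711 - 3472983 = 5904728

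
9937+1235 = 11172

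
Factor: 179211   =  3^1*31^1*41^1*47^1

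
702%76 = 18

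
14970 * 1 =14970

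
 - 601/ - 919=601/919 = 0.65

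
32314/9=32314/9 = 3590.44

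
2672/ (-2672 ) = -1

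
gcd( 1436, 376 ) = 4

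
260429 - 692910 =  - 432481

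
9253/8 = 9253/8 = 1156.62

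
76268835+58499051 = 134767886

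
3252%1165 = 922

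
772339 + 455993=1228332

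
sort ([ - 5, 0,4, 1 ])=[ - 5, 0 , 1, 4 ]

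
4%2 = 0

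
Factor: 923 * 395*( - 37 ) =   -  5^1 * 13^1*37^1*71^1*79^1=- 13489645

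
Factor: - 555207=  - 3^1*185069^1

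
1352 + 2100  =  3452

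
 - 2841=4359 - 7200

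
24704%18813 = 5891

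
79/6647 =79/6647  =  0.01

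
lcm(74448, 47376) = 521136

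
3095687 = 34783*89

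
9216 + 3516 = 12732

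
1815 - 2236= - 421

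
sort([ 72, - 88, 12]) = [ - 88,12,72]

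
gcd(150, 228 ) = 6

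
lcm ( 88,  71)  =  6248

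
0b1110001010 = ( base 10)906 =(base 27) 16F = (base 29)127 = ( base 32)SA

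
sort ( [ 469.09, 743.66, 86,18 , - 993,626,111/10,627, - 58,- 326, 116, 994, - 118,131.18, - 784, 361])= [ - 993,  -  784, - 326, - 118, - 58, 111/10, 18, 86, 116,  131.18 , 361, 469.09 , 626, 627, 743.66, 994]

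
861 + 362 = 1223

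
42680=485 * 88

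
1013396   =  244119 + 769277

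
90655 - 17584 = 73071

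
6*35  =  210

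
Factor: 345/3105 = 1/9= 3^(  -  2)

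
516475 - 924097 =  - 407622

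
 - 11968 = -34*352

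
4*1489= 5956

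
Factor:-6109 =-41^1* 149^1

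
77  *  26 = 2002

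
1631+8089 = 9720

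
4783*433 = 2071039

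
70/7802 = 35/3901 = 0.01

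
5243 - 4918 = 325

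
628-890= - 262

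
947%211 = 103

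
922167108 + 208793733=1130960841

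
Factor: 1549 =1549^1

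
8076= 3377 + 4699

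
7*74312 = 520184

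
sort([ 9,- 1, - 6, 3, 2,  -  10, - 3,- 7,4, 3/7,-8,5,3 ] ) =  [-10, - 8, - 7,-6, - 3, - 1, 3/7,2, 3,3,4, 5, 9 ]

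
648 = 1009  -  361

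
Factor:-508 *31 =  - 15748 = - 2^2*31^1 * 127^1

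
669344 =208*3218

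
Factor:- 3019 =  - 3019^1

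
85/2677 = 85/2677 = 0.03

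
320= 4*80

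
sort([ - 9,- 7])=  [-9, - 7 ]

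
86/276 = 43/138 = 0.31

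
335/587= 335/587  =  0.57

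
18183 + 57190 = 75373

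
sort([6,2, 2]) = [ 2,2, 6] 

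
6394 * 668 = 4271192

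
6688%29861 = 6688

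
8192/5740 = 1 + 613/1435 = 1.43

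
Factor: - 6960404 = -2^2*11^2*73^1*197^1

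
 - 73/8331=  -1+8258/8331= - 0.01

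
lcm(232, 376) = 10904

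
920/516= 230/129 = 1.78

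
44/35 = 44/35 = 1.26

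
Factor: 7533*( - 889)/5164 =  - 2^( - 2)*3^5*7^1 *31^1*127^1*1291^( -1 )  =  - 6696837/5164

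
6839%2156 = 371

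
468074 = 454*1031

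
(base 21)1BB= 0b1010101011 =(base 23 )16G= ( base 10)683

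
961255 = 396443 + 564812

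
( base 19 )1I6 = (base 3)222021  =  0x2C5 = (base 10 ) 709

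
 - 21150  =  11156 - 32306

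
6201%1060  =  901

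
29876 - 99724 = -69848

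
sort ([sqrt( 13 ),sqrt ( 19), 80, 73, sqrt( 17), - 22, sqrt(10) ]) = [ - 22,sqrt(10), sqrt( 13), sqrt ( 17),sqrt( 19),73, 80] 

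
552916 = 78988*7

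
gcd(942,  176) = 2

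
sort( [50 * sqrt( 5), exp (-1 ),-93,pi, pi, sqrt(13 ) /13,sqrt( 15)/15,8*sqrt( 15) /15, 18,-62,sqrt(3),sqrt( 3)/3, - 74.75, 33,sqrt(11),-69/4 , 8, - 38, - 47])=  [ - 93, - 74.75, - 62,  -  47  , - 38,-69/4,sqrt(15 ) /15,sqrt( 13)/13, exp( - 1),  sqrt( 3 ) /3,sqrt(3),8 * sqrt( 15) /15, pi,pi,sqrt( 11),8 , 18,33 , 50*sqrt( 5 )]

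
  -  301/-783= 301/783 = 0.38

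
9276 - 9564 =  - 288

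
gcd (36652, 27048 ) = 196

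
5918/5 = 1183+3/5 = 1183.60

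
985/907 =985/907= 1.09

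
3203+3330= 6533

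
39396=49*804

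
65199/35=65199/35 = 1862.83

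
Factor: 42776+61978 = 104754 = 2^1*3^1*13^1 *17^1*79^1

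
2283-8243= - 5960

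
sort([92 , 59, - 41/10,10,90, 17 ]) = [ - 41/10 , 10, 17, 59,90,92 ]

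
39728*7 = 278096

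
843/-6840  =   - 1 + 1999/2280 = - 0.12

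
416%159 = 98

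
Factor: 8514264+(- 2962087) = 5552177 = 23^1 * 283^1*853^1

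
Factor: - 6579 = -3^2*17^1*43^1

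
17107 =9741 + 7366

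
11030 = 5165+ 5865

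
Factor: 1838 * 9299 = 17091562 =2^1 * 17^1*547^1*919^1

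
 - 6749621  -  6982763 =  - 13732384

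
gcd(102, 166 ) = 2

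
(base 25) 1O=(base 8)61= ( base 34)1f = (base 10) 49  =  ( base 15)34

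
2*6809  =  13618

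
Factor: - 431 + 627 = 196= 2^2 *7^2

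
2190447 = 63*34769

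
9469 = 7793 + 1676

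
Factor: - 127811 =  - 23^1*5557^1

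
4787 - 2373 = 2414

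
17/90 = 17/90 = 0.19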